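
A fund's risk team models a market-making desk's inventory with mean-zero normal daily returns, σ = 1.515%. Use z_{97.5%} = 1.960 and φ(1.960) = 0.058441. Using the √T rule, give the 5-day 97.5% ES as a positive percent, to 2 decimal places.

7.92%

σ_{5d} = 1.515% × √5 = 3.388%.
ES multiplier = φ(z)/(1−α) = 0.058441/0.025 = 2.338.
ES = 3.388% × 2.338 = 7.921%.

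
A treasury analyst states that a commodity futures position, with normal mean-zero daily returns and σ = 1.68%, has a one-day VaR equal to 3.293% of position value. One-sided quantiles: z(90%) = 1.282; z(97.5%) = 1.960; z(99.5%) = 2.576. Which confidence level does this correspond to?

97.5%

Implied z = VaR/σ = 3.293 / 1.68 = 1.960.
This matches z(97.5%) = 1.960.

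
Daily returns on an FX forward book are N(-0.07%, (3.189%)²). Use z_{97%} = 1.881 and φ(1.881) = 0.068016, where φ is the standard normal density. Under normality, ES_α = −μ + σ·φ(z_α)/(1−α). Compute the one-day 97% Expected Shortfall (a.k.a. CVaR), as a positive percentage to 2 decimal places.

7.30%

Tail multiplier: φ(z)/(1−α) = 0.068016 / 0.03 = 2.267.
ES = −(-0.07%) + 3.189% × 2.267 = 7.299%.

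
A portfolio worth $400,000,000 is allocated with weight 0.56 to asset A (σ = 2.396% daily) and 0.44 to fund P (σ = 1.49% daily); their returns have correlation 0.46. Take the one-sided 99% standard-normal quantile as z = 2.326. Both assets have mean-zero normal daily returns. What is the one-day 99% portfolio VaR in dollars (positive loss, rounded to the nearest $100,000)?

σ_p² = 0.56²·2.396² + 0.44²·1.49² + 2·0.46·0.56·0.44·2.396·1.49 = 3.0394 (%²).
σ_p = √3.0394 = 1.743%.
VaR = 2.326 × 1.743% = 4.054%; on $400,000,000 that is $16,216,000.

$16,200,000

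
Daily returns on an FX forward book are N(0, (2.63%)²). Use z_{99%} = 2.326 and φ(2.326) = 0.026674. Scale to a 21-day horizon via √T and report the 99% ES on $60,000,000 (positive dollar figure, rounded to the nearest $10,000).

σ_{21d} = 2.63% × √21 = 12.052%.
ES multiplier = φ(z)/(1−α) = 0.026674/0.01 = 2.667.
ES = 12.052% × 2.667 = 32.143%; on $60,000,000: $19,285,800.

$19,290,000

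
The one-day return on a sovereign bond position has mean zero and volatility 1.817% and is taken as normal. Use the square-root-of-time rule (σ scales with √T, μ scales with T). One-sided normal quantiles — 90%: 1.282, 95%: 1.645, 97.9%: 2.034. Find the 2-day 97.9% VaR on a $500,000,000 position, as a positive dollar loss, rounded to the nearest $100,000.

$26,100,000

σ_{2d} = 1.817% × √2 = 2.570%.
VaR = 2.034 × 2.570% = 5.227%.
On $500,000,000: 0.05227 × $500,000,000 = $26,135,000.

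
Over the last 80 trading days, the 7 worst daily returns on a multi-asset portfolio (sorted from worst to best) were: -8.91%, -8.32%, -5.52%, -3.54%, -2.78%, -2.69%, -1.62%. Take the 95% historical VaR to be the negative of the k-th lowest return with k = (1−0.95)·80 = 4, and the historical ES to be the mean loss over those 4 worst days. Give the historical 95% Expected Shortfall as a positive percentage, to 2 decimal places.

The 4 worst returns sum to -26.29%.
ES = −(-26.29%) / 4 = 6.5725% ≈ 6.57%.

6.57%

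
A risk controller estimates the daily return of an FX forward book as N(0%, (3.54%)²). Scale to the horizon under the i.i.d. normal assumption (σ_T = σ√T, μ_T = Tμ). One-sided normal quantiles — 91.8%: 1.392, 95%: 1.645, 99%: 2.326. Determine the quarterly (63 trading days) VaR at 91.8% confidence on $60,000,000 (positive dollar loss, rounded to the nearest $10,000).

σ_{63d} = 3.54% × √63 = 28.098%.
VaR = 1.392 × 28.098% = 39.112%.
On $60,000,000: 0.39112 × $60,000,000 = $23,467,200.

$23,470,000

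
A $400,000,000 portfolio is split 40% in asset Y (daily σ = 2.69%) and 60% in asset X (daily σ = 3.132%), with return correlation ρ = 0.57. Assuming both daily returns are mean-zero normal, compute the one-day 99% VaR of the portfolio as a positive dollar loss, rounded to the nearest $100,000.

σ_p² = 0.4²·2.69² + 0.6²·3.132² + 2·0.57·0.4·0.6·2.69·3.132 = 6.9943 (%²).
σ_p = √6.9943 = 2.645%.
At 99%, z = 2.326.
VaR = 2.326 × 2.645% = 6.152%; on $400,000,000 that is $24,608,000.

$24,600,000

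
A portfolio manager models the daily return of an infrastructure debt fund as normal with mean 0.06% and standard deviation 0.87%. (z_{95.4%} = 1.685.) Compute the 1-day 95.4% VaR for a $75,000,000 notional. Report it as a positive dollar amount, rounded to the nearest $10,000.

VaR = −μ + z·σ = −(0.06%) + 1.685 × 0.87% = 1.406%.
On $75,000,000: 0.01406 × $75,000,000 = $1,054,500.

$1,050,000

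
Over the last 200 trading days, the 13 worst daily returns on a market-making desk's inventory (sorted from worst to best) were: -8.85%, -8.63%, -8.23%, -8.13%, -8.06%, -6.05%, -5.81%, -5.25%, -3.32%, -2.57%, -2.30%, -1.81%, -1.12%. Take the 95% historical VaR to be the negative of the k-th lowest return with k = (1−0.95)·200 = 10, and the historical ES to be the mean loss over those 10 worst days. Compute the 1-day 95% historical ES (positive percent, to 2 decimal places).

The 10 worst returns sum to -64.90%.
ES = −(-64.90%) / 10 = 6.49%.

6.49%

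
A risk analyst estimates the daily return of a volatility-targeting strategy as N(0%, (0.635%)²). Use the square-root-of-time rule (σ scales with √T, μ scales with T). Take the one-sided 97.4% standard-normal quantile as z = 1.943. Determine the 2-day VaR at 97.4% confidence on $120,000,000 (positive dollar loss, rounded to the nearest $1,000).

σ_{2d} = 0.635% × √2 = 0.898%.
VaR = 1.943 × 0.898% = 1.745%.
On $120,000,000: 0.01745 × $120,000,000 = $2,094,000.

$2,094,000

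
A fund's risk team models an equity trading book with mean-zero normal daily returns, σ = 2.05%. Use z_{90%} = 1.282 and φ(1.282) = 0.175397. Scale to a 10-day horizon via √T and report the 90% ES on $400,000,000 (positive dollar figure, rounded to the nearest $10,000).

$45,480,000

σ_{10d} = 2.05% × √10 = 6.483%.
ES multiplier = φ(z)/(1−α) = 0.175397/0.1 = 1.754.
ES = 6.483% × 1.754 = 11.371%; on $400,000,000: $45,484,000.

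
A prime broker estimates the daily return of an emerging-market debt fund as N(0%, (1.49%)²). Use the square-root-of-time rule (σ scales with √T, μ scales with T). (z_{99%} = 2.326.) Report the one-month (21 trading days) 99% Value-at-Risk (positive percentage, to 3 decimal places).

σ_{21d} = 1.49% × √21 = 6.828%.
VaR = 2.326 × 6.828% = 15.882%.

15.882%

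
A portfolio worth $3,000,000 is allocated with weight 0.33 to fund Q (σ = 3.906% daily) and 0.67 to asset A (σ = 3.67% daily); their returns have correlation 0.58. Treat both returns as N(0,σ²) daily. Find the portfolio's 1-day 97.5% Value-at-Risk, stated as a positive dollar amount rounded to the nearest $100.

$198,400

σ_p² = 0.33²·3.906² + 0.67²·3.67² + 2·0.58·0.33·0.67·3.906·3.67 = 11.3842 (%²).
σ_p = √11.3842 = 3.374%.
At 97.5%, z = 1.960.
VaR = 1.960 × 3.374% = 6.613%; on $3,000,000 that is $198,390.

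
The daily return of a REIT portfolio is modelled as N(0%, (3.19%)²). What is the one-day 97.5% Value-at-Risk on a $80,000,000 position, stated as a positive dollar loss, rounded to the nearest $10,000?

At 97.5% one-sided, z = 1.960.
VaR = z·σ = 1.960 × 3.19% = 6.252%.
On $80,000,000: 0.06252 × $80,000,000 = $5,001,600.

$5,000,000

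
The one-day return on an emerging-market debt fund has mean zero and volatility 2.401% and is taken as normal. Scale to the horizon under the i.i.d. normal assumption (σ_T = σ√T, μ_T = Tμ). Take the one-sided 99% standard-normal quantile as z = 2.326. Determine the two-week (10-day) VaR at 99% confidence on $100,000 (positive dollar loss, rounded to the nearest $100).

σ_{10d} = 2.401% × √10 = 7.593%.
VaR = 2.326 × 7.593% = 17.661%.
On $100,000: 0.17661 × $100,000 = $17,661.

$17,700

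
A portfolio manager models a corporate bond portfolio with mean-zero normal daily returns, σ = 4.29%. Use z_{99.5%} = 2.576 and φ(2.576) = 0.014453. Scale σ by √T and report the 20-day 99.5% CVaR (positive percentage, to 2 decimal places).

55.46%

σ_{20d} = 4.29% × √20 = 19.185%.
ES multiplier = φ(z)/(1−α) = 0.014453/0.005 = 2.891.
ES = 19.185% × 2.891 = 55.464%.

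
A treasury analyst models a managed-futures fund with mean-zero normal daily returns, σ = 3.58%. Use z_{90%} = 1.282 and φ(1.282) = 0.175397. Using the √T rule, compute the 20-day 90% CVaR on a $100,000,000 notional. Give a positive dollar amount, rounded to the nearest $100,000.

$28,100,000

σ_{20d} = 3.58% × √20 = 16.010%.
ES multiplier = φ(z)/(1−α) = 0.175397/0.1 = 1.754.
ES = 16.010% × 1.754 = 28.082%; on $100,000,000: $28,082,000.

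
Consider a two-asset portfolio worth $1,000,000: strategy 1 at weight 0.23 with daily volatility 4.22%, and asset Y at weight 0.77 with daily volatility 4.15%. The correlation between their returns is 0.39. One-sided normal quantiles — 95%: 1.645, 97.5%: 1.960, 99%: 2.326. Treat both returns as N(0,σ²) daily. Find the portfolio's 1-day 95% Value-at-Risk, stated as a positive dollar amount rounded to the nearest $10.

$60,600

σ_p² = 0.23²·4.22² + 0.77²·4.15² + 2·0.39·0.23·0.77·4.22·4.15 = 13.5725 (%²).
σ_p = √13.5725 = 3.684%.
VaR = 1.645 × 3.684% = 6.060%; on $1,000,000 that is $60,600.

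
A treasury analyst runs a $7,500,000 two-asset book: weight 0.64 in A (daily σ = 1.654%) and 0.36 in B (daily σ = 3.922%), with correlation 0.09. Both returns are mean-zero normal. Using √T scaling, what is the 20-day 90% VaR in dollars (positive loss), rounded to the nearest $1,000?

σ_p = √(0.64²·1.654² + 0.36²·3.922² + 2·0.09·0.64·0.36·1.654·3.922) = 1.839%.
σ_{20d} = 1.839% × √20 = 8.224%.
z(90%) = 1.282.
VaR = 1.282 × 8.224% = 10.543%; on $7,500,000 that is $790,725.

$791,000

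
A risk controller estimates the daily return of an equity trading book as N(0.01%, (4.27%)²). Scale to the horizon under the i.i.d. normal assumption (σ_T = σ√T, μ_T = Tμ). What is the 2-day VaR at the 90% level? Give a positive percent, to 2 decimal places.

At 90%, z = 1.282.
σ_{2d} = 4.27% × √2 = 6.039%; μ_{2d} = 2 × 0.01% = 0.020%.
VaR = −(0.020%) + 1.282 × 6.039% = 7.722%.

7.72%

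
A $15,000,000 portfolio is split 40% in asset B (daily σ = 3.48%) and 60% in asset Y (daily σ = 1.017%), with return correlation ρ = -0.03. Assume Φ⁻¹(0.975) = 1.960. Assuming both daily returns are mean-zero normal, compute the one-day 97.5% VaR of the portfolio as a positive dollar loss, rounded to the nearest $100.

$441,900

σ_p² = 0.4²·3.48² + 0.6²·1.017² + 2·-0.03·0.4·0.6·3.48·1.017 = 2.2590 (%²).
σ_p = √2.2590 = 1.503%.
VaR = 1.960 × 1.503% = 2.946%; on $15,000,000 that is $441,900.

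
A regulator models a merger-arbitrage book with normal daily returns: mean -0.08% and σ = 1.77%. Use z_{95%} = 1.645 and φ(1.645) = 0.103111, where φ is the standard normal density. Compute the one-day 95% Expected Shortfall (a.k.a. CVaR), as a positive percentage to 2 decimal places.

3.73%

Tail multiplier: φ(z)/(1−α) = 0.103111 / 0.05 = 2.062.
ES = −(-0.08%) + 1.77% × 2.062 = 3.730%.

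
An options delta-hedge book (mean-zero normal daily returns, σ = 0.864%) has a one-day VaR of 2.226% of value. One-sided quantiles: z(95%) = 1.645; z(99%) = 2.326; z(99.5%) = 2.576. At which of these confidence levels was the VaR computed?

99.5%

Implied z = VaR/σ = 2.226 / 0.864 = 2.576.
This matches z(99.5%) = 2.576.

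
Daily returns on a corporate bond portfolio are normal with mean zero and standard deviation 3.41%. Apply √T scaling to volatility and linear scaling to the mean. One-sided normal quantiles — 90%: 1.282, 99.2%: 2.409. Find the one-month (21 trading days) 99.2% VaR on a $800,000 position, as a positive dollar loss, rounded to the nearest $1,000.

$301,000

σ_{21d} = 3.41% × √21 = 15.627%.
VaR = 2.409 × 15.627% = 37.645%.
On $800,000: 0.37645 × $800,000 = $301,160.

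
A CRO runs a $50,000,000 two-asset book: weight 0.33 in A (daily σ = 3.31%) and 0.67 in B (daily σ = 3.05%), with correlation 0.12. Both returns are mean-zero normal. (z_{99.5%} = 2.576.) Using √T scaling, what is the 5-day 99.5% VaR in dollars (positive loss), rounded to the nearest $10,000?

σ_p = √(0.33²·3.31² + 0.67²·3.05² + 2·0.12·0.33·0.67·3.31·3.05) = 2.430%.
σ_{5d} = 2.430% × √5 = 5.434%.
VaR = 2.576 × 5.434% = 13.998%; on $50,000,000 that is $6,999,000.

$7,000,000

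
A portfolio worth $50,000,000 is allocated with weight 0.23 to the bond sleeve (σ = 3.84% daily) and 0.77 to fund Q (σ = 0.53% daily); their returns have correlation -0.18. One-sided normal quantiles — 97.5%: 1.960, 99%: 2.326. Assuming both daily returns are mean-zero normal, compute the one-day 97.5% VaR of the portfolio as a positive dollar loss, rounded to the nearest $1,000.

σ_p² = 0.23²·3.84² + 0.77²·0.53² + 2·-0.18·0.23·0.77·3.84·0.53 = 0.8168 (%²).
σ_p = √0.8168 = 0.904%.
VaR = 1.960 × 0.904% = 1.772%; on $50,000,000 that is $886,000.

$886,000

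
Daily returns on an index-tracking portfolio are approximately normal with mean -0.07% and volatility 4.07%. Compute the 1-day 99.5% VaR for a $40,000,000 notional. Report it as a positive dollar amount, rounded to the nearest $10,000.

$4,220,000

At 99.5% one-sided, z = 2.576.
VaR = −μ + z·σ = −(-0.07%) + 2.576 × 4.07% = 10.554%.
On $40,000,000: 0.10554 × $40,000,000 = $4,221,600.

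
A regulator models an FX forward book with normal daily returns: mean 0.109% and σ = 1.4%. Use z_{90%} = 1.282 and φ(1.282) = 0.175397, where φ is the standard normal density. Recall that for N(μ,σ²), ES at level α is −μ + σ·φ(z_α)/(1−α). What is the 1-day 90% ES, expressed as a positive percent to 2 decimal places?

Tail multiplier: φ(z)/(1−α) = 0.175397 / 0.1 = 1.754.
ES = −(0.109%) + 1.4% × 1.754 = 2.347%.

2.35%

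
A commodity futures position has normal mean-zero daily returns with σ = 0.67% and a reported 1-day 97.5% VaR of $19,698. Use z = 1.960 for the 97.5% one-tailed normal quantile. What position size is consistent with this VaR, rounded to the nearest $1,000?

$1,500,000

VaR as a fraction of value: z·σ = 1.960 × 0.67% = 1.3132%.
Position = $19,698 / 0.013132 = $1,500,000.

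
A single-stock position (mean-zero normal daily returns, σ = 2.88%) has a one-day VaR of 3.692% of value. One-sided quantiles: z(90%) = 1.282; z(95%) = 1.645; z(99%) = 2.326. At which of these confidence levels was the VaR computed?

90%

Implied z = VaR/σ = 3.692 / 2.88 = 1.282.
This matches z(90%) = 1.282.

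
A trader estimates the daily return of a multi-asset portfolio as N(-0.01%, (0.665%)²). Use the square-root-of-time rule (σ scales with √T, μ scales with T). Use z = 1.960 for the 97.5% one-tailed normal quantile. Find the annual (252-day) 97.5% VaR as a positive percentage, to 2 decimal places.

σ_{252d} = 0.665% × √252 = 10.557%; μ_{252d} = 252 × -0.01% = -2.520%.
VaR = −(-2.520%) + 1.960 × 10.557% = 23.212%.

23.21%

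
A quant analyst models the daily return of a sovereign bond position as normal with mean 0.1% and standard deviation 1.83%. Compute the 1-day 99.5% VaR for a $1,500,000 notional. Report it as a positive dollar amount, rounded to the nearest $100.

At 99.5% one-sided, z = 2.576.
VaR = −μ + z·σ = −(0.1%) + 2.576 × 1.83% = 4.614%.
On $1,500,000: 0.04614 × $1,500,000 = $69,210.

$69,200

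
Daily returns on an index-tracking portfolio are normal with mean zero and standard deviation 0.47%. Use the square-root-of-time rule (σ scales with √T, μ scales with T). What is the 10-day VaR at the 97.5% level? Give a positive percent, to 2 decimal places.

2.91%

At 97.5%, z = 1.960.
σ_{10d} = 0.47% × √10 = 1.486%.
VaR = 1.960 × 1.486% = 2.913%.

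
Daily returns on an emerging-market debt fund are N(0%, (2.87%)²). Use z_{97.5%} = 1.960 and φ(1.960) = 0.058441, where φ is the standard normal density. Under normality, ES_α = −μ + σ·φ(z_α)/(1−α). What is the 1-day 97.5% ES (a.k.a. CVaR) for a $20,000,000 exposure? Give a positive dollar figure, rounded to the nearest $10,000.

Tail multiplier: φ(z)/(1−α) = 0.058441 / 0.025 = 2.338.
ES = 2.87% × 2.338 = 6.710%.
On $20,000,000: 0.06710 × $20,000,000 = $1,342,000.

$1,340,000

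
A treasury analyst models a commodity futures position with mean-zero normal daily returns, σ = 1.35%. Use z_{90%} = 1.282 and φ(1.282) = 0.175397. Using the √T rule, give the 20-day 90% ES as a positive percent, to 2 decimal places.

σ_{20d} = 1.35% × √20 = 6.037%.
ES multiplier = φ(z)/(1−α) = 0.175397/0.1 = 1.754.
ES = 6.037% × 1.754 = 10.589%.

10.59%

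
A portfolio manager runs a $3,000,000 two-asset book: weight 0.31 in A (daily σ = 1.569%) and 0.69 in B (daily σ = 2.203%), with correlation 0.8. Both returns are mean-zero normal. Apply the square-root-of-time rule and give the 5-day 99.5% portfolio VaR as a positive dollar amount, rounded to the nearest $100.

$333,700

σ_p = √(0.31²·1.569² + 0.69²·2.203² + 2·0.8·0.31·0.69·1.569·2.203) = 1.931%.
σ_{5d} = 1.931% × √5 = 4.318%.
z(99.5%) = 2.576.
VaR = 2.576 × 4.318% = 11.123%; on $3,000,000 that is $333,690.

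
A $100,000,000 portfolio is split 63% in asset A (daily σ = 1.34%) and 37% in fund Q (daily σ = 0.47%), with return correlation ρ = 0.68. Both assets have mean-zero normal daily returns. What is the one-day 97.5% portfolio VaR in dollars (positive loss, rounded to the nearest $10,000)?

σ_p² = 0.63²·1.34² + 0.37²·0.47² + 2·0.68·0.63·0.37·1.34·0.47 = 0.9426 (%²).
σ_p = √0.9426 = 0.971%.
At 97.5%, z = 1.960.
VaR = 1.960 × 0.971% = 1.903%; on $100,000,000 that is $1,903,000.

$1,900,000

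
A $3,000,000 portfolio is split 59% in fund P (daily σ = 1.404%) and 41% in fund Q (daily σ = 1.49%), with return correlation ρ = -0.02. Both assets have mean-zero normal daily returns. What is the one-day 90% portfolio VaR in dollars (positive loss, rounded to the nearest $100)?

σ_p² = 0.59²·1.404² + 0.41²·1.49² + 2·-0.02·0.59·0.41·1.404·1.49 = 1.0391 (%²).
σ_p = √1.0391 = 1.019%.
At 90%, z = 1.282.
VaR = 1.282 × 1.019% = 1.306%; on $3,000,000 that is $39,180.

$39,200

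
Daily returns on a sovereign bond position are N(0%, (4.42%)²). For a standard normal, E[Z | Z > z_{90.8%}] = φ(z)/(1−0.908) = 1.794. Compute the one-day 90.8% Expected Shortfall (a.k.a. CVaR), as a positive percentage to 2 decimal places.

7.93%

ES = 4.42% × 1.794 = 7.929%.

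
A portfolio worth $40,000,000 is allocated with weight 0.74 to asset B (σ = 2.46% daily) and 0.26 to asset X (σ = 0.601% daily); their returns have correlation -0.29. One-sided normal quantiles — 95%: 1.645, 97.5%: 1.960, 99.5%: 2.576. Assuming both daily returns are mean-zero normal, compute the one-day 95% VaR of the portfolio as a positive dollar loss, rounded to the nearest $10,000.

σ_p² = 0.74²·2.46² + 0.26²·0.601² + 2·-0.29·0.74·0.26·2.46·0.601 = 3.1733 (%²).
σ_p = √3.1733 = 1.781%.
VaR = 1.645 × 1.781% = 2.930%; on $40,000,000 that is $1,172,000.

$1,170,000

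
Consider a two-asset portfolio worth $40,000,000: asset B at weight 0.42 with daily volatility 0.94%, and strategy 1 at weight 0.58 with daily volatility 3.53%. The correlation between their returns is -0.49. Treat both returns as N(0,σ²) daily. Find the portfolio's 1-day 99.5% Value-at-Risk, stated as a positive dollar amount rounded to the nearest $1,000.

$1,943,000

σ_p² = 0.42²·0.94² + 0.58²·3.53² + 2·-0.49·0.42·0.58·0.94·3.53 = 3.5556 (%²).
σ_p = √3.5556 = 1.886%.
At 99.5%, z = 2.576.
VaR = 2.576 × 1.886% = 4.858%; on $40,000,000 that is $1,943,200.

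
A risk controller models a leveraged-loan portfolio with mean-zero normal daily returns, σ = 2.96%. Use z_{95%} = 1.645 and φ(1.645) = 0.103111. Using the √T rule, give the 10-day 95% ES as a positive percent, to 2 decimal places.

σ_{10d} = 2.96% × √10 = 9.360%.
ES multiplier = φ(z)/(1−α) = 0.103111/0.05 = 2.062.
ES = 9.360% × 2.062 = 19.300%.

19.30%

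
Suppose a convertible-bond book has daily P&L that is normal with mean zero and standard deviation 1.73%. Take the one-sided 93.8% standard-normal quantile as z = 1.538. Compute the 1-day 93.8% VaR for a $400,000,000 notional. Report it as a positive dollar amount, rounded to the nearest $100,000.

VaR = z·σ = 1.538 × 1.73% = 2.661%.
On $400,000,000: 0.02661 × $400,000,000 = $10,644,000.

$10,600,000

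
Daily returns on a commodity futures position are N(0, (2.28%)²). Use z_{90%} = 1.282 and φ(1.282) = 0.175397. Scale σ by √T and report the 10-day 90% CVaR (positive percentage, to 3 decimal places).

σ_{10d} = 2.28% × √10 = 7.210%.
ES multiplier = φ(z)/(1−α) = 0.175397/0.1 = 1.754.
ES = 7.210% × 1.754 = 12.646%.

12.646%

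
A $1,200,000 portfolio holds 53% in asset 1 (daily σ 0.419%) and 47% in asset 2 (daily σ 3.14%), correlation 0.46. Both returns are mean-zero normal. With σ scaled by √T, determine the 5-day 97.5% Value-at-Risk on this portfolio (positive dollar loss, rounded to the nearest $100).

$83,600

σ_p = √(0.53²·0.419² + 0.47²·3.14² + 2·0.46·0.53·0.47·0.419·3.14) = 1.590%.
σ_{5d} = 1.590% × √5 = 3.555%.
z(97.5%) = 1.960.
VaR = 1.960 × 3.555% = 6.968%; on $1,200,000 that is $83,616.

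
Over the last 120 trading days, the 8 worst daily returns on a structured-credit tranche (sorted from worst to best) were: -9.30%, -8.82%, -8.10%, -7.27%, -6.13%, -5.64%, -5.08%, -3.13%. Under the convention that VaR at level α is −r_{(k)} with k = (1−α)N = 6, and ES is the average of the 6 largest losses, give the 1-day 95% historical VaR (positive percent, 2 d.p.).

k = 6; the 6th lowest return is -5.64%, so VaR = 5.64%.

5.64%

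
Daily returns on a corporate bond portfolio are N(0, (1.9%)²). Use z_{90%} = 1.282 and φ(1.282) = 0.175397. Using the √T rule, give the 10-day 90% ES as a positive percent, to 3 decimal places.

σ_{10d} = 1.9% × √10 = 6.008%.
ES multiplier = φ(z)/(1−α) = 0.175397/0.1 = 1.754.
ES = 6.008% × 1.754 = 10.538%.

10.538%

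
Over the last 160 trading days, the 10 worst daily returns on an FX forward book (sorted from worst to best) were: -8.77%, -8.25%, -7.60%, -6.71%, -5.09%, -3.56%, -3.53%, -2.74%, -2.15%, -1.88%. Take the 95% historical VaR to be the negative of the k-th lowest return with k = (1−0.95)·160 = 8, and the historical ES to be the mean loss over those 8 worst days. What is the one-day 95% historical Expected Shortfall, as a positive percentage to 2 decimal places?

5.78%

The 8 worst returns sum to -46.25%.
ES = −(-46.25%) / 8 = 5.78125% ≈ 5.78%.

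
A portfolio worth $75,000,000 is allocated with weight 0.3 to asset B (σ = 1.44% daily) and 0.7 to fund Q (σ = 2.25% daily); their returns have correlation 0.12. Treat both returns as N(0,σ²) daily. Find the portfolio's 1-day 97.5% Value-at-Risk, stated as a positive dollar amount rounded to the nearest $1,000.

$2,473,000

σ_p² = 0.3²·1.44² + 0.7²·2.25² + 2·0.12·0.3·0.7·1.44·2.25 = 2.8305 (%²).
σ_p = √2.8305 = 1.682%.
At 97.5%, z = 1.960.
VaR = 1.960 × 1.682% = 3.297%; on $75,000,000 that is $2,472,750.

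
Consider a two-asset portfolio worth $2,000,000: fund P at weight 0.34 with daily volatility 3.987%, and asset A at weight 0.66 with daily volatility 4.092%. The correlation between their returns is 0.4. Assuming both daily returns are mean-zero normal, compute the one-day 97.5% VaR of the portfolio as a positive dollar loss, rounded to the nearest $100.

σ_p² = 0.34²·3.987² + 0.66²·4.092² + 2·0.4·0.34·0.66·3.987·4.092 = 12.0603 (%²).
σ_p = √12.0603 = 3.473%.
At 97.5%, z = 1.960.
VaR = 1.960 × 3.473% = 6.807%; on $2,000,000 that is $136,140.

$136,100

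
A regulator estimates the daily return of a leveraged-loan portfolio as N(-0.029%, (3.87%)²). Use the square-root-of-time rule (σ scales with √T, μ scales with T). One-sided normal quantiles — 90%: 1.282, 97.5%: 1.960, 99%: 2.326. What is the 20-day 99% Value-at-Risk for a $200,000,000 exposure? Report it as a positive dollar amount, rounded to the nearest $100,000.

$81,700,000

σ_{20d} = 3.87% × √20 = 17.307%; μ_{20d} = 20 × -0.029% = -0.580%.
VaR = −(-0.580%) + 2.326 × 17.307% = 40.836%.
On $200,000,000: 0.40836 × $200,000,000 = $81,672,000.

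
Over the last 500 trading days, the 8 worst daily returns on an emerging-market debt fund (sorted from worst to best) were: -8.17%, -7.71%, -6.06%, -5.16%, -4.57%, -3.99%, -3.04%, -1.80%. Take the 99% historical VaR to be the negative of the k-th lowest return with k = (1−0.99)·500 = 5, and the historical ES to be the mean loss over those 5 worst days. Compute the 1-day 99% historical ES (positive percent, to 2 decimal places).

6.33%

The 5 worst returns sum to -31.67%.
ES = −(-31.67%) / 5 = 6.334% ≈ 6.33%.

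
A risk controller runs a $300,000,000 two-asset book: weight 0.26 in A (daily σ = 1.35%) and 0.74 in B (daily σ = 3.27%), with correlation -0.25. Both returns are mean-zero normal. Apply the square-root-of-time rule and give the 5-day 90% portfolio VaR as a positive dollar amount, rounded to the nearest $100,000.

$20,300,000

σ_p = √(0.26²·1.35² + 0.74²·3.27² + 2·-0.25·0.26·0.74·1.35·3.27) = 2.357%.
σ_{5d} = 2.357% × √5 = 5.270%.
z(90%) = 1.282.
VaR = 1.282 × 5.270% = 6.756%; on $300,000,000 that is $20,268,000.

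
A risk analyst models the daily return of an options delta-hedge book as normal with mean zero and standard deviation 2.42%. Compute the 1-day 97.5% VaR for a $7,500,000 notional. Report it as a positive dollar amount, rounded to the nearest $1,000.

At 97.5% one-sided, z = 1.960.
VaR = z·σ = 1.960 × 2.42% = 4.743%.
On $7,500,000: 0.04743 × $7,500,000 = $355,725.

$356,000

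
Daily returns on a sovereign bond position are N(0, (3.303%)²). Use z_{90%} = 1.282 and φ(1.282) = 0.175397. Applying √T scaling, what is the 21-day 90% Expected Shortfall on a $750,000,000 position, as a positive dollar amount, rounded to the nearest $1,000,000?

$199,000,000

σ_{21d} = 3.303% × √21 = 15.136%.
ES multiplier = φ(z)/(1−α) = 0.175397/0.1 = 1.754.
ES = 15.136% × 1.754 = 26.549%; on $750,000,000: $199,117,500.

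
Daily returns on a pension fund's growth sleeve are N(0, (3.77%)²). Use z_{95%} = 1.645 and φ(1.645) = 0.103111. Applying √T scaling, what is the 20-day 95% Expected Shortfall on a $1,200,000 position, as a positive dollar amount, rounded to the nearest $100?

$417,200

σ_{20d} = 3.77% × √20 = 16.860%.
ES multiplier = φ(z)/(1−α) = 0.103111/0.05 = 2.062.
ES = 16.860% × 2.062 = 34.765%; on $1,200,000: $417,180.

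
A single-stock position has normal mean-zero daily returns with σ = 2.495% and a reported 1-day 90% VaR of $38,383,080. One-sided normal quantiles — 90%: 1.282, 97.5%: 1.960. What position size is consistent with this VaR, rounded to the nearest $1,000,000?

$1,200,000,000

VaR as a fraction of value: z·σ = 1.282 × 2.495% = 3.19859%.
Position = $38,383,080 / 0.0319859 = $1,200,000,000.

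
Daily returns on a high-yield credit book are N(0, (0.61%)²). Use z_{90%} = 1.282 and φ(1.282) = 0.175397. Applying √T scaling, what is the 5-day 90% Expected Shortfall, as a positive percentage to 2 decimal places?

σ_{5d} = 0.61% × √5 = 1.364%.
ES multiplier = φ(z)/(1−α) = 0.175397/0.1 = 1.754.
ES = 1.364% × 1.754 = 2.392%.

2.39%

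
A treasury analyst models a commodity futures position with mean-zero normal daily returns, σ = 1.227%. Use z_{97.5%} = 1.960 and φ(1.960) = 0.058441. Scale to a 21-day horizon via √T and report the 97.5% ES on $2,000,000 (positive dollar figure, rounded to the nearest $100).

$262,900

σ_{21d} = 1.227% × √21 = 5.623%.
ES multiplier = φ(z)/(1−α) = 0.058441/0.025 = 2.338.
ES = 5.623% × 2.338 = 13.147%; on $2,000,000: $262,940.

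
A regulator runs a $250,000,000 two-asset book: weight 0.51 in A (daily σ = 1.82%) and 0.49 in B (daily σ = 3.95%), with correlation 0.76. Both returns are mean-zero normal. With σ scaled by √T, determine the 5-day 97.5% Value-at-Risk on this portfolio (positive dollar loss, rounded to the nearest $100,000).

$29,700,000

σ_p = √(0.51²·1.82² + 0.49²·3.95² + 2·0.76·0.51·0.49·1.82·3.95) = 2.709%.
σ_{5d} = 2.709% × √5 = 6.058%.
z(97.5%) = 1.960.
VaR = 1.960 × 6.058% = 11.874%; on $250,000,000 that is $29,685,000.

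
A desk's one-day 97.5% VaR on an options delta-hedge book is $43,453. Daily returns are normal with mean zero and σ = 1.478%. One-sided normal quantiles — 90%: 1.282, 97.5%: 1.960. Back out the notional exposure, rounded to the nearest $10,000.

$1,500,000

VaR as a fraction of value: z·σ = 1.960 × 1.478% = 2.89688%.
Position = $43,453 / 0.0289688 = $1,499,993.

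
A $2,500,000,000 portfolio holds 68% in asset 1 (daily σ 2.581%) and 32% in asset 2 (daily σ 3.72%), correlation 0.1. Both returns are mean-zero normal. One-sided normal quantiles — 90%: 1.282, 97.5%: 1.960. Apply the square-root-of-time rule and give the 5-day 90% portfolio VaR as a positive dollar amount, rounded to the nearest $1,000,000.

σ_p = √(0.68²·2.581² + 0.32²·3.72² + 2·0.1·0.68·0.32·2.581·3.72) = 2.217%.
σ_{5d} = 2.217% × √5 = 4.957%.
VaR = 1.282 × 4.957% = 6.355%; on $2,500,000,000 that is $158,875,000.

$159,000,000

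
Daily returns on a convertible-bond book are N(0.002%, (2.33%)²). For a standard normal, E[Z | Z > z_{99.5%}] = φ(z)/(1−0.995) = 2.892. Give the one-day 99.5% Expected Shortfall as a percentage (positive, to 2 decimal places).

6.74%

ES = −(0.002%) + 2.33% × 2.892 = 6.736%.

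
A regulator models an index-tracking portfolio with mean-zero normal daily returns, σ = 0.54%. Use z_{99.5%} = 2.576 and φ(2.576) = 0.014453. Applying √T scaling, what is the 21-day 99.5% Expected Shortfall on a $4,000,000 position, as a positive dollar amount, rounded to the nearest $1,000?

$286,000

σ_{21d} = 0.54% × √21 = 2.475%.
ES multiplier = φ(z)/(1−α) = 0.014453/0.005 = 2.891.
ES = 2.475% × 2.891 = 7.155%; on $4,000,000: $286,200.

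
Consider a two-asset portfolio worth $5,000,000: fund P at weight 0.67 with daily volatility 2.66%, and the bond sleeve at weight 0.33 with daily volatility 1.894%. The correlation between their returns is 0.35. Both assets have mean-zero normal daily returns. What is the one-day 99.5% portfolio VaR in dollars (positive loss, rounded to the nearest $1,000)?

$269,000

σ_p² = 0.67²·2.66² + 0.33²·1.894² + 2·0.35·0.67·0.33·2.66·1.894 = 4.3466 (%²).
σ_p = √4.3466 = 2.085%.
At 99.5%, z = 2.576.
VaR = 2.576 × 2.085% = 5.371%; on $5,000,000 that is $268,550.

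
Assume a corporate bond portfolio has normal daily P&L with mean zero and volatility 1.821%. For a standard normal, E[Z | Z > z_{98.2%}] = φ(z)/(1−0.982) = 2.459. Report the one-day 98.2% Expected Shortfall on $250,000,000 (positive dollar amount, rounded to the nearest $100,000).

ES = 1.821% × 2.459 = 4.478%.
On $250,000,000: 0.04478 × $250,000,000 = $11,195,000.

$11,200,000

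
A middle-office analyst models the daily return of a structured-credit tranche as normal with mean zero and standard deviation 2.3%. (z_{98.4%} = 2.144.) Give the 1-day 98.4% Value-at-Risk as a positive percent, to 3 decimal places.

4.931%

VaR = z·σ = 2.144 × 2.3% = 4.931%.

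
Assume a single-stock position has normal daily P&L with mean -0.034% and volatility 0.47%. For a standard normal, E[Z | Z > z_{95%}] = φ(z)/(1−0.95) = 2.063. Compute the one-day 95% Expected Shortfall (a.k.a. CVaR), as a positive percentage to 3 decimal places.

ES = −(-0.034%) + 0.47% × 2.063 = 1.004%.

1.004%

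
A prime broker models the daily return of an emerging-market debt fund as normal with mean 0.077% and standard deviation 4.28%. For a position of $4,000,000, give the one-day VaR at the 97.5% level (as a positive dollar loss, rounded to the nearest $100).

At 97.5% one-sided, z = 1.960.
VaR = −μ + z·σ = −(0.077%) + 1.960 × 4.28% = 8.312%.
On $4,000,000: 0.08312 × $4,000,000 = $332,480.

$332,500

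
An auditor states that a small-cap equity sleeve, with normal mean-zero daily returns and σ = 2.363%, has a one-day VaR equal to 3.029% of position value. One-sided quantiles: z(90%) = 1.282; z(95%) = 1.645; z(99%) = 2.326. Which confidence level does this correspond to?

Implied z = VaR/σ = 3.029 / 2.363 = 1.282.
This matches z(90%) = 1.282.

90%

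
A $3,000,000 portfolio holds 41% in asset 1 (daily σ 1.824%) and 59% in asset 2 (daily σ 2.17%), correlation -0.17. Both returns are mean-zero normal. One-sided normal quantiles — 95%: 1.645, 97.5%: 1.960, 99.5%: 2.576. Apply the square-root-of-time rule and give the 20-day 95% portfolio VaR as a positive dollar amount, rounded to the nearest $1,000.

σ_p = √(0.41²·1.824² + 0.59²·2.17² + 2·-0.17·0.41·0.59·1.824·2.17) = 1.369%.
σ_{20d} = 1.369% × √20 = 6.122%.
VaR = 1.645 × 6.122% = 10.071%; on $3,000,000 that is $302,130.

$302,000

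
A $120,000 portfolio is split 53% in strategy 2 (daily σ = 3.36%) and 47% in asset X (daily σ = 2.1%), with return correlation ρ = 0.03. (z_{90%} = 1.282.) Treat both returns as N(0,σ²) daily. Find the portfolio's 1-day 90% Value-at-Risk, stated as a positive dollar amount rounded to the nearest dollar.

σ_p² = 0.53²·3.36² + 0.47²·2.1² + 2·0.03·0.53·0.47·3.36·2.1 = 4.2509 (%²).
σ_p = √4.2509 = 2.062%.
VaR = 1.282 × 2.062% = 2.643%; on $120,000 that is $3,172.

$3,172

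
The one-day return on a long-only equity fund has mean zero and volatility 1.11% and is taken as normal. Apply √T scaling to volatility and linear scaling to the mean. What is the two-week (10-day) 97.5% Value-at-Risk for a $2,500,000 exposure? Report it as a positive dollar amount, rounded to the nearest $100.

$172,000

At 97.5%, z = 1.960.
σ_{10d} = 1.11% × √10 = 3.510%.
VaR = 1.960 × 3.510% = 6.880%.
On $2,500,000: 0.06880 × $2,500,000 = $172,000.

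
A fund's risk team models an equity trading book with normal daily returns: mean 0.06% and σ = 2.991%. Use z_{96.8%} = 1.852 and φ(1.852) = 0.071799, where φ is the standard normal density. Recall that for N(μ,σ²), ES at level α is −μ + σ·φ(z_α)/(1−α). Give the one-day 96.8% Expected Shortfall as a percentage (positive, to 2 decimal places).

6.65%

Tail multiplier: φ(z)/(1−α) = 0.071799 / 0.032 = 2.244.
ES = −(0.06%) + 2.991% × 2.244 = 6.652%.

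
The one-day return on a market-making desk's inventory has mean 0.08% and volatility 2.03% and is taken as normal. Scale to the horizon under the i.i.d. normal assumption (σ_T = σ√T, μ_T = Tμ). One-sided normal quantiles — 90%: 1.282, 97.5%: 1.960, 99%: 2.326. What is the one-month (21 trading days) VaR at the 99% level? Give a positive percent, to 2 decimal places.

19.96%

σ_{21d} = 2.03% × √21 = 9.303%; μ_{21d} = 21 × 0.08% = 1.680%.
VaR = −(1.680%) + 2.326 × 9.303% = 19.959%.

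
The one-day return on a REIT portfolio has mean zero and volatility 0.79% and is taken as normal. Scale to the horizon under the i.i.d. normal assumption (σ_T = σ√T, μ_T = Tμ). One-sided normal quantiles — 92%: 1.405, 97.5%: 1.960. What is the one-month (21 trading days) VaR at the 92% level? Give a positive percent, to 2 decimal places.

σ_{21d} = 0.79% × √21 = 3.620%.
VaR = 1.405 × 3.620% = 5.086%.

5.09%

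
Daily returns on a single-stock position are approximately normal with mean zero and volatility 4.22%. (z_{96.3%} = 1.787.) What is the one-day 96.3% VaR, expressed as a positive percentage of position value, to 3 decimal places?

7.541%

VaR = z·σ = 1.787 × 4.22% = 7.541%.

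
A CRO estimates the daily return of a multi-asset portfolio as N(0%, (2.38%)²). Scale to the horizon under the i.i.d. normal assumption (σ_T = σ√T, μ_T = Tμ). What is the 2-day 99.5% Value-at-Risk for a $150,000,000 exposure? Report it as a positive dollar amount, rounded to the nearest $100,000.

$13,000,000

At 99.5%, z = 2.576.
σ_{2d} = 2.38% × √2 = 3.366%.
VaR = 2.576 × 3.366% = 8.671%.
On $150,000,000: 0.08671 × $150,000,000 = $13,006,500.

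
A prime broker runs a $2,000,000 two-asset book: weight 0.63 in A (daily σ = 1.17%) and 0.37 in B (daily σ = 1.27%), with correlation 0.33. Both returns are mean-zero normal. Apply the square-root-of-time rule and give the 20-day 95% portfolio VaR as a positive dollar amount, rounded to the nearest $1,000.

σ_p = √(0.63²·1.17² + 0.37²·1.27² + 2·0.33·0.63·0.37·1.17·1.27) = 0.996%.
σ_{20d} = 0.996% × √20 = 4.454%.
z(95%) = 1.645.
VaR = 1.645 × 4.454% = 7.327%; on $2,000,000 that is $146,540.

$147,000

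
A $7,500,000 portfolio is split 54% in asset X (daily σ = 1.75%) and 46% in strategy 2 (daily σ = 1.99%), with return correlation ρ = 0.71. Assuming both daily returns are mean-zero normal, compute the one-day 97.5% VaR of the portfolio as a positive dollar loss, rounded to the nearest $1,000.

σ_p² = 0.54²·1.75² + 0.46²·1.99² + 2·0.71·0.54·0.46·1.75·1.99 = 2.9594 (%²).
σ_p = √2.9594 = 1.720%.
At 97.5%, z = 1.960.
VaR = 1.960 × 1.720% = 3.371%; on $7,500,000 that is $252,825.

$253,000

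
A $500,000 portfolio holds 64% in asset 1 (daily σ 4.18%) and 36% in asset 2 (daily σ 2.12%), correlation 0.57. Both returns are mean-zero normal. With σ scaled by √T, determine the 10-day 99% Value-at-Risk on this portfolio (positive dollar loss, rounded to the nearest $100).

$116,700

σ_p = √(0.64²·4.18² + 0.36²·2.12² + 2·0.57·0.64·0.36·4.18·2.12) = 3.173%.
σ_{10d} = 3.173% × √10 = 10.034%.
z(99%) = 2.326.
VaR = 2.326 × 10.034% = 23.339%; on $500,000 that is $116,695.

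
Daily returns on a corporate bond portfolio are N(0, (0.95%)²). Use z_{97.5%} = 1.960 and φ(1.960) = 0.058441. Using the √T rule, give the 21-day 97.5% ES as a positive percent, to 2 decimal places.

10.18%

σ_{21d} = 0.95% × √21 = 4.353%.
ES multiplier = φ(z)/(1−α) = 0.058441/0.025 = 2.338.
ES = 4.353% × 2.338 = 10.177%.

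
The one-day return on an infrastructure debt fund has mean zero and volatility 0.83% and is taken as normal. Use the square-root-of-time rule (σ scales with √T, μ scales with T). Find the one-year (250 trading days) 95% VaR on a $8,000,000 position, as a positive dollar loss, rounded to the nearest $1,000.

At 95%, z = 1.645.
σ_{250d} = 0.83% × √250 = 13.123%.
VaR = 1.645 × 13.123% = 21.587%.
On $8,000,000: 0.21587 × $8,000,000 = $1,726,960.

$1,727,000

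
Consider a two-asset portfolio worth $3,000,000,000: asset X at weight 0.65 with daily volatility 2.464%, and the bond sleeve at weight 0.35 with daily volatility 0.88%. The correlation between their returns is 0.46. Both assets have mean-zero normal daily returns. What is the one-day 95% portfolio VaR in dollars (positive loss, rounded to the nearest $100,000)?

$87,100,000

σ_p² = 0.65²·2.464² + 0.35²·0.88² + 2·0.46·0.65·0.35·2.464·0.88 = 3.1138 (%²).
σ_p = √3.1138 = 1.765%.
At 95%, z = 1.645.
VaR = 1.645 × 1.765% = 2.903%; on $3,000,000,000 that is $87,090,000.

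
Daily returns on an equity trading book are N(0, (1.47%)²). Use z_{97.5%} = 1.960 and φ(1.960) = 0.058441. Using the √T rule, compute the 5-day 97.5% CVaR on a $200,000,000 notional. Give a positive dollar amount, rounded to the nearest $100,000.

$15,400,000

σ_{5d} = 1.47% × √5 = 3.287%.
ES multiplier = φ(z)/(1−α) = 0.058441/0.025 = 2.338.
ES = 3.287% × 2.338 = 7.685%; on $200,000,000: $15,370,000.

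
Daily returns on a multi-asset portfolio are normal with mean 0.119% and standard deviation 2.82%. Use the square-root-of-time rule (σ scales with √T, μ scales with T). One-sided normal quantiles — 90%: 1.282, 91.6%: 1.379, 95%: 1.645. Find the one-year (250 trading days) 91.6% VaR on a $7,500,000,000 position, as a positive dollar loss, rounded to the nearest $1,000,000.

σ_{250d} = 2.82% × √250 = 44.588%; μ_{250d} = 250 × 0.119% = 29.750%.
VaR = −(29.750%) + 1.379 × 44.588% = 31.737%.
On $7,500,000,000: 0.31737 × $7,500,000,000 = $2,380,275,000.

$2,380,000,000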